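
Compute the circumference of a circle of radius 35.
Circumference = 2 * pi * r
Circumference = 2 * pi * 35
Circumference = 219.91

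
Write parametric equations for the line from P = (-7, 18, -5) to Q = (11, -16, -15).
Direction vector d = Q - P = (18, -34, -10)
x = -7 + 18t, y = 18 - 34t, z = -5 - 10t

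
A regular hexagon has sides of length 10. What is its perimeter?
Perimeter = number of sides * side length
Perimeter = 6 * 10
Perimeter = 60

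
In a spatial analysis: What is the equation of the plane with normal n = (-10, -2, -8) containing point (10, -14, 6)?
d = n·P = (-10)(10) + (-2)(-14) + (-8)(6) = -120
Plane: -10x - 2y - 8z = -120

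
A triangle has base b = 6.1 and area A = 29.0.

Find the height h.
A = ½bh  →  h = 2A/b
h = 2·29.0/6.1 = 9.508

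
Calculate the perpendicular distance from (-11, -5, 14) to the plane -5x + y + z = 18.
d = |(-5)(-11) + 1(-5) + 1(14) - (18)| / √((-5)² + 1² + 1²) = 46/√27 = 8.853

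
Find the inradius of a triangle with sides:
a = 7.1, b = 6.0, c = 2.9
s = (a+b+c)/2 = (7.1+6.0+2.9)/2 = 8
Area = √(s(s-a)(s-b)(s-c)) = √(8·0.9·2·5.1) = 8.56971
r = Area/s = 8.56971/8 = 1.071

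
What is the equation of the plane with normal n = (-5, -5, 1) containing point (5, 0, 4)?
d = n·P = (-5)(5) + (-5)(0) + (1)(4) = -21
Plane: -5x - 5y + z = -21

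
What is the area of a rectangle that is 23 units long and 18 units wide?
Area = length * width
Area = 23 * 18
Area = 414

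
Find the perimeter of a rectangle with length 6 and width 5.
Perimeter = 2 * (length + width)
Perimeter = 2 * (6 + 5)
Perimeter = 2 * 11
Perimeter = 22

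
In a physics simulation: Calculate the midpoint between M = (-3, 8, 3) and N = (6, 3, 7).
Midpoint = ((-3+6)/2, (8+3)/2, (3+7)/2) = (1.5, 5.5, 5)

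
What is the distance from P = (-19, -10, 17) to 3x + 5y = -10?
d = |3(-19) + 5(-10) + 0(17) - (-10)| / √(3² + 5² + 0²) = 97/√34 = 16.64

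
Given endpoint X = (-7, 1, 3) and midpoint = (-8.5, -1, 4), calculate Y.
Y = (2×(-8.5) - (-7), 2×(-1) - 1, 2×4 - 3) = (-10, -3, 5)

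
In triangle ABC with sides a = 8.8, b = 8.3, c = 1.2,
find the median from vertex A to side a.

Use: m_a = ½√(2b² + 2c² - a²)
m_a = ½√(2·8.3² + 2·1.2² - 8.8²)
m_a = ½√(137.78 + 2.88 - 77.44) = ½√63.22 = 3.976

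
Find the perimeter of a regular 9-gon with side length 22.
Perimeter = number of sides * side length
Perimeter = 9 * 22
Perimeter = 198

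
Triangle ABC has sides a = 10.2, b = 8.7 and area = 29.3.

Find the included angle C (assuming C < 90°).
Area = ½ab·sin(C)  →  sin(C) = 2·Area/(ab)
sin(C) = 2·29.3/(10.2·8.7) = 0.660356
C = arcsin(0.660356) = 41.33°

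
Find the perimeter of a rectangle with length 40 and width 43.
Perimeter = 2 * (length + width)
Perimeter = 2 * (40 + 43)
Perimeter = 2 * 83
Perimeter = 166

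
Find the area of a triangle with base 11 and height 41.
Area = (1/2) * base * height
Area = (1/2) * 11 * 41
Area = 225.50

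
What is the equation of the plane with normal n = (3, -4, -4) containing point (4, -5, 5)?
d = n·P = (3)(4) + (-4)(-5) + (-4)(5) = 12
Plane: 3x - 4y - 4z = 12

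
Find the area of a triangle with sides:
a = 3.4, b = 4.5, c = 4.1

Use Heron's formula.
s = (a+b+c)/2 = (3.4+4.5+4.1)/2 = 6
A = √(s(s-a)(s-b)(s-c)) = √(6·2.6·1.5·1.9)
A = √44.46 = 6.668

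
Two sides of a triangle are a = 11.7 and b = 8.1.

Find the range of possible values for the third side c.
By the triangle inequality: |a - b| < c < a + b
|11.7 - 8.1| < c < 11.7 + 8.1
3.6 < c < 19.8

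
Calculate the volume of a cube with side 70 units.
Volume = s³
Volume = 70³
Volume = 343000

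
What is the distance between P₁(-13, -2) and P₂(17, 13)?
Using the distance formula: d = sqrt((x₂-x₁)² + (y₂-y₁)²)
dx = 17 - (-13) = 30
dy = 13 - (-2) = 15
d = sqrt(30² + 15²) = sqrt(900 + 225) = sqrt(1125) = 33.54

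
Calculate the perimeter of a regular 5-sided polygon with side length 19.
Perimeter = number of sides * side length
Perimeter = 5 * 19
Perimeter = 95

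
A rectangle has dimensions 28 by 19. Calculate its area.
Area = length * width
Area = 28 * 19
Area = 532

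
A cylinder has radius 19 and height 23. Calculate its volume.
Volume = pi * r² * h
Volume = pi * 19² * 23
Volume = pi * 361 * 23
Volume = pi * 8303
Volume = 26084.64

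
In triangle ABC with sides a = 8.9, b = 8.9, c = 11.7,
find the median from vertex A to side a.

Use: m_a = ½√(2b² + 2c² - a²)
m_a = ½√(2·8.9² + 2·11.7² - 8.9²)
m_a = ½√(158.42 + 273.78 - 79.21) = ½√352.99 = 9.394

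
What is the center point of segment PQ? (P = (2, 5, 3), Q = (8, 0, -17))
Midpoint = ((2+8)/2, (5+0)/2, (3-17)/2) = (5, 2.5, -7)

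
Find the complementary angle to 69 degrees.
Complementary angles sum to 90 degrees.
Other angle = 90 - 69
Other angle = 21 degrees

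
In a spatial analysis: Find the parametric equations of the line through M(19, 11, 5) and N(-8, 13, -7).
Direction vector d = N - M = (-27, 2, -12)
x = 19 - 27t, y = 11 + 2t, z = 5 - 12t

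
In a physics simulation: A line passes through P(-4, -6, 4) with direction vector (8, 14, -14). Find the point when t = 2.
P(2) = (-4 + 8(2), -6 + 14(2), 4 + (-14)(2)) = (12, 22, -24)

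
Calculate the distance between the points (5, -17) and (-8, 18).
Using the distance formula: d = sqrt((x₂-x₁)² + (y₂-y₁)²)
dx = (-8) - 5 = -13
dy = 18 - (-17) = 35
d = sqrt((-13)² + 35²) = sqrt(169 + 1225) = sqrt(1394) = 37.34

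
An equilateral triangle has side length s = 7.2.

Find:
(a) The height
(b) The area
(a) Height h = s·√3/2 = 7.2·√3/2 = 6.235
(b) Area = (√3/4)·s² = (√3/4)·7.2² = (√3/4)·51.84 = 22.45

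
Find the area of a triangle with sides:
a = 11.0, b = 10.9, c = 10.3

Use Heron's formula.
s = (a+b+c)/2 = (11.0+10.9+10.3)/2 = 16.1
A = √(s(s-a)(s-b)(s-c)) = √(16.1·5.1·5.2·5.8)
A = √2476.44 = 49.76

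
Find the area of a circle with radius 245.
Area = pi * r²
Area = pi * 245²
Area = pi * 60025
Area = 188574.10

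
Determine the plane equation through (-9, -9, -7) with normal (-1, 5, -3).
d = n·P = (-1)(-9) + (5)(-9) + (-3)(-7) = -15
Plane: -x + 5y - 3z = -15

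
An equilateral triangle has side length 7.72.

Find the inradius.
For an equilateral triangle, r = s/(2√3) where s is the side.
r = 7.72/(2√3) = 7.72/3.464102 = 2.229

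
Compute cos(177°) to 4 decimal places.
cos(177 degrees) = -0.9986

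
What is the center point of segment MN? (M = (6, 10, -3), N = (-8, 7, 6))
Midpoint = ((6-8)/2, (10+7)/2, (-3+6)/2) = (-1, 8.5, 1.5)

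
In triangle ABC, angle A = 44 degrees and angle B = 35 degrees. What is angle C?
Sum of angles in a triangle = 180 degrees
Third angle = 180 - 44 - 35
Third angle = 101 degrees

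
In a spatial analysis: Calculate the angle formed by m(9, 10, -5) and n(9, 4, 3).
m·n = 106, |m|² = 206, |n|² = 106
cos θ = 106/√21836 ≈ 0.7173
θ ≈ 44.17°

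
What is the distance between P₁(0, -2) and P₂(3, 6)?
Using the distance formula: d = sqrt((x₂-x₁)² + (y₂-y₁)²)
dx = 3 - 0 = 3
dy = 6 - (-2) = 8
d = sqrt(3² + 8²) = sqrt(9 + 64) = sqrt(73) = 8.54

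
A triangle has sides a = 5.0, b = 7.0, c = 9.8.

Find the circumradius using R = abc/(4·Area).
s = (a+b+c)/2 = 10.9
Area = √(s(s-a)(s-b)(s-c)) = √(10.9·5.9·3.9·1.1) = 16.6099
R = abc/(4·Area) = (5.0·7.0·9.8)/(4·16.6099) = 343/66.4396 = 5.163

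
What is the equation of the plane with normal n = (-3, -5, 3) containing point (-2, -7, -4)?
d = n·P = (-3)(-2) + (-5)(-7) + (3)(-4) = 29
Plane: -3x - 5y + 3z = 29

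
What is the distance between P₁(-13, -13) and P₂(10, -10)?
Using the distance formula: d = sqrt((x₂-x₁)² + (y₂-y₁)²)
dx = 10 - (-13) = 23
dy = (-10) - (-13) = 3
d = sqrt(23² + 3²) = sqrt(529 + 9) = sqrt(538) = 23.19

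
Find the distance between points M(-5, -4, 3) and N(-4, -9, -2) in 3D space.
d = √[(1)² + (-5)² + (-5)²] = √51 = 7.141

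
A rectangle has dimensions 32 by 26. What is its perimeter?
Perimeter = 2 * (length + width)
Perimeter = 2 * (32 + 26)
Perimeter = 2 * 58
Perimeter = 116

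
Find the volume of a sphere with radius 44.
Volume = (4/3) * pi * r³
Volume = (4/3) * pi * 44³
Volume = (4/3) * pi * 85184
Volume = 356817.90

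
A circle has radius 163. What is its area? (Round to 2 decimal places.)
Area = pi * r²
Area = pi * 163²
Area = pi * 26569
Area = 83468.98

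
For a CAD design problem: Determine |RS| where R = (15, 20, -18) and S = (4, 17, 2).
d = √[(-11)² + (-3)² + (20)²] = √530 = 23.02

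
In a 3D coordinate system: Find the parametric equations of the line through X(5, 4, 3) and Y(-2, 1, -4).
Direction vector d = Y - X = (-7, -3, -7)
x = 5 - 7t, y = 4 - 3t, z = 3 - 7t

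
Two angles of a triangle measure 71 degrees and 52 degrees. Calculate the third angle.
Sum of angles in a triangle = 180 degrees
Third angle = 180 - 71 - 52
Third angle = 57 degrees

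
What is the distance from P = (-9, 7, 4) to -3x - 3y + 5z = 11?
d = |(-3)(-9) + (-3)(7) + 5(4) - (11)| / √((-3)² + (-3)² + 5²) = 15/√43 = 2.287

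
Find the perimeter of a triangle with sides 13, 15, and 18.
Perimeter = sum of all sides
Perimeter = 13 + 15 + 18
Perimeter = 46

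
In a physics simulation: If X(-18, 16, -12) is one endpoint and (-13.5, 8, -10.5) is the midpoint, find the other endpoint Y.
Y = (2×(-13.5) - (-18), 2×8 - 16, 2×(-10.5) - (-12)) = (-9, 0, -9)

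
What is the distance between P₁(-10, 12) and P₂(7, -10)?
Using the distance formula: d = sqrt((x₂-x₁)² + (y₂-y₁)²)
dx = 7 - (-10) = 17
dy = (-10) - 12 = -22
d = sqrt(17² + (-22)²) = sqrt(289 + 484) = sqrt(773) = 27.80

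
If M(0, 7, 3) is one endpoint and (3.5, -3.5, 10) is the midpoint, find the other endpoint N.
N = (2×3.5 - 0, 2×(-3.5) - 7, 2×10 - 3) = (7, -14, 17)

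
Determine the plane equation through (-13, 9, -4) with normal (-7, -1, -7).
d = n·P = (-7)(-13) + (-1)(9) + (-7)(-4) = 110
Plane: -7x - y - 7z = 110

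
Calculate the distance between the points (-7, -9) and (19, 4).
Using the distance formula: d = sqrt((x₂-x₁)² + (y₂-y₁)²)
dx = 19 - (-7) = 26
dy = 4 - (-9) = 13
d = sqrt(26² + 13²) = sqrt(676 + 169) = sqrt(845) = 29.07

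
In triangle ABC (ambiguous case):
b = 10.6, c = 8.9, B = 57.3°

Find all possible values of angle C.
sin(C)/c = sin(B)/b  →  sin(C) = c·sin(B)/b = 8.9·sin(57.3°)/10.6 = 0.706552
C₁ = arcsin(0.706552) = 44.96°,  C₂ = 180° - C₁ = 135.04°
Check C₂: A = 180° - 57.3° - 135.04° = -12.34° ≤ 0, rejected
C = 44.96° (one solution)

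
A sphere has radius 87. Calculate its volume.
Volume = (4/3) * pi * r³
Volume = (4/3) * pi * 87³
Volume = (4/3) * pi * 658503
Volume = 2758330.92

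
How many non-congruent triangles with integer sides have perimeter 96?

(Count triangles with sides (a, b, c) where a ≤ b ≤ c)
With a ≤ b ≤ c and a + b + c = 96, the triangle inequality a + b > c gives c < 96/2, so c ≤ 47.
Iterate a from 1 to ⌊p/3⌋ = 32; for each a, b ranges from a to ⌊(p−a)/2⌋ with c = p − a − b, keeping only c ≥ b.
Triples: (2, 47, 47), (3, 46, 47), (4, 45, 47), …
Count = 192 triangles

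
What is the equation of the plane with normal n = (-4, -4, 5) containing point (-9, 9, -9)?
d = n·P = (-4)(-9) + (-4)(9) + (5)(-9) = -45
Plane: -4x - 4y + 5z = -45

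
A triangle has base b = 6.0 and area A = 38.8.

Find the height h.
A = ½bh  →  h = 2A/b
h = 2·38.8/6.0 = 12.93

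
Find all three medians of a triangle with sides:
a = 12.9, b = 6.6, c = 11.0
Using m_x = ½√(2y² + 2z² - x²):
m_a = ½√(2·6.6² + 2·11.0² - 12.9²) = ½√162.71 = 6.378
m_b = ½√(2·12.9² + 2·11.0² - 6.6²) = ½√531.26 = 11.52
m_c = ½√(2·12.9² + 2·6.6² - 11.0²) = ½√298.94 = 8.645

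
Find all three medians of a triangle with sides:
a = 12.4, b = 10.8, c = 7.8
Using m_x = ½√(2y² + 2z² - x²):
m_a = ½√(2·10.8² + 2·7.8² - 12.4²) = ½√201.2 = 7.092
m_b = ½√(2·12.4² + 2·7.8² - 10.8²) = ½√312.56 = 8.84
m_c = ½√(2·12.4² + 2·10.8² - 7.8²) = ½√479.96 = 10.95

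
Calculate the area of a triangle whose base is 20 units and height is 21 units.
Area = (1/2) * base * height
Area = (1/2) * 20 * 21
Area = 210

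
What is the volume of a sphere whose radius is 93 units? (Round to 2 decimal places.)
Volume = (4/3) * pi * r³
Volume = (4/3) * pi * 93³
Volume = (4/3) * pi * 804357
Volume = 3369282.72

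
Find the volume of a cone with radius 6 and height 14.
Volume = (1/3) * pi * r² * h
Volume = (1/3) * pi * 6² * 14
Volume = (1/3) * pi * 36 * 14
Volume = (1/3) * pi * 504
Volume = 527.79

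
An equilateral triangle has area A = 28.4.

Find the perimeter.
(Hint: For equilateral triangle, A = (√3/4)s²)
A = (√3/4)s²  →  s² = 4A/√3 = 4·28.4/√3 = 65.587
s = 8.09858
Perimeter = 3s = 24.3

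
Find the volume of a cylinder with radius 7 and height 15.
Volume = pi * r² * h
Volume = pi * 7² * 15
Volume = pi * 49 * 15
Volume = pi * 735
Volume = 2309.07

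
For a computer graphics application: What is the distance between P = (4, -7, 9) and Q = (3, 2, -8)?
d = √[(-1)² + (9)² + (-17)²] = √371 = 19.26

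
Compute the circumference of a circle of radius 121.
Circumference = 2 * pi * r
Circumference = 2 * pi * 121
Circumference = 760.27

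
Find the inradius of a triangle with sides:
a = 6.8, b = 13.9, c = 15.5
s = (a+b+c)/2 = (6.8+13.9+15.5)/2 = 18.1
Area = √(s(s-a)(s-b)(s-c)) = √(18.1·11.3·4.2·2.6) = 47.2596
r = Area/s = 47.2596/18.1 = 2.611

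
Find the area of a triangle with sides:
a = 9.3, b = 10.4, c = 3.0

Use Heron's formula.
s = (a+b+c)/2 = (9.3+10.4+3.0)/2 = 11.35
A = √(s(s-a)(s-b)(s-c)) = √(11.35·2.05·0.95·8.35)
A = √184.569 = 13.59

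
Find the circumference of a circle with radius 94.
Circumference = 2 * pi * r
Circumference = 2 * pi * 94
Circumference = 590.62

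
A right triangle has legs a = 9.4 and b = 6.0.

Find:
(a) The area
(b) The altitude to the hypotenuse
(a) Area = ½ab = ½·9.4·6.0 = 28.2
(b) Hypotenuse c = √(9.4² + 6.0²) = √124.36 = 11.1517
    Area = ½·c·h_c  →  h_c = 2·Area/c = 2·28.2/11.1517 = 5.058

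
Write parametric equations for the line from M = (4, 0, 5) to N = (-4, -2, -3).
Direction vector d = N - M = (-8, -2, -8)
x = 4 - 8t, y = 0 - 2t, z = 5 - 8t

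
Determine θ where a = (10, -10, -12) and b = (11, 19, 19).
a·b = -308, |a|² = 344, |b|² = 843
cos θ = -308/√289992 ≈ -0.5719
θ ≈ 124.9°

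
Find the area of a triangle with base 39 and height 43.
Area = (1/2) * base * height
Area = (1/2) * 39 * 43
Area = 838.50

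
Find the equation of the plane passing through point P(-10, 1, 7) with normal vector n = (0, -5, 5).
d = n·P = (0)(-10) + (-5)(1) + (5)(7) = 30
Plane: -5y + 5z = 30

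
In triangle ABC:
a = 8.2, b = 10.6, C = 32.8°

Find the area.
Using A = ½ab·sin(C):
A = ½·8.2·10.6·sin(32.8°) = ½·86.92·0.541708 = 23.54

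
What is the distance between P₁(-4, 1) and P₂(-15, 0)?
Using the distance formula: d = sqrt((x₂-x₁)² + (y₂-y₁)²)
dx = (-15) - (-4) = -11
dy = 0 - 1 = -1
d = sqrt((-11)² + (-1)²) = sqrt(121 + 1) = sqrt(122) = 11.05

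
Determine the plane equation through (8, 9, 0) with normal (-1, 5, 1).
d = n·P = (-1)(8) + (5)(9) + (1)(0) = 37
Plane: -x + 5y + z = 37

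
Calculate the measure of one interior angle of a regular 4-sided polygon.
Interior angle of a regular n-gon = (n-2)*180/n
Interior angle = (4-2)*180/4
Interior angle = 2*180/4
Interior angle = 360/4
Interior angle = 90 degrees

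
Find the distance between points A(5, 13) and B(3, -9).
Using the distance formula: d = sqrt((x₂-x₁)² + (y₂-y₁)²)
dx = 3 - 5 = -2
dy = (-9) - 13 = -22
d = sqrt((-2)² + (-22)²) = sqrt(4 + 484) = sqrt(488) = 22.09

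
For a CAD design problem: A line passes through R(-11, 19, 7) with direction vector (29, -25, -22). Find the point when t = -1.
P(-1) = (-11 + 29(-1), 19 + (-25)(-1), 7 + (-22)(-1)) = (-40, 44, 29)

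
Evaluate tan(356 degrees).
tan(356 degrees) = -0.0699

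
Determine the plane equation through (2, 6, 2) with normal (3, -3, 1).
d = n·P = (3)(2) + (-3)(6) + (1)(2) = -10
Plane: 3x - 3y + z = -10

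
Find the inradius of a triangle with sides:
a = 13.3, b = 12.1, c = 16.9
s = (a+b+c)/2 = (13.3+12.1+16.9)/2 = 21.15
Area = √(s(s-a)(s-b)(s-c)) = √(21.15·7.85·9.05·4.25) = 79.9114
r = Area/s = 79.9114/21.15 = 3.778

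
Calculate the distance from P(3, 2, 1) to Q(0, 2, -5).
d = √[(-3)² + (0)² + (-6)²] = √45 = 6.708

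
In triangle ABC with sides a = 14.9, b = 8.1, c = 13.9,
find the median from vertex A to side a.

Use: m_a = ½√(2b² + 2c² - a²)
m_a = ½√(2·8.1² + 2·13.9² - 14.9²)
m_a = ½√(131.22 + 386.42 - 222.01) = ½√295.63 = 8.597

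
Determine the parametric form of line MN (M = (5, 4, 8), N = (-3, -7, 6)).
Direction vector d = N - M = (-8, -11, -2)
x = 5 - 8t, y = 4 - 11t, z = 8 - 2t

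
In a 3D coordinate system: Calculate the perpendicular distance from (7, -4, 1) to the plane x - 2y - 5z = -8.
d = |1(7) + (-2)(-4) + (-5)(1) - (-8)| / √(1² + (-2)² + (-5)²) = 18/√30 = 3.286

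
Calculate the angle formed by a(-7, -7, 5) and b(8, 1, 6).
a·b = -33, |a|² = 123, |b|² = 101
cos θ = -33/√12423 ≈ -0.2961
θ ≈ 107.2°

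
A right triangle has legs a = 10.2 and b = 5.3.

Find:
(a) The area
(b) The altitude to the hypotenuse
(a) Area = ½ab = ½·10.2·5.3 = 27.03
(b) Hypotenuse c = √(10.2² + 5.3²) = √132.13 = 11.4948
    Area = ½·c·h_c  →  h_c = 2·Area/c = 2·27.03/11.4948 = 4.703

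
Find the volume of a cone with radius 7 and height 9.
Volume = (1/3) * pi * r² * h
Volume = (1/3) * pi * 7² * 9
Volume = (1/3) * pi * 49 * 9
Volume = (1/3) * pi * 441
Volume = 461.81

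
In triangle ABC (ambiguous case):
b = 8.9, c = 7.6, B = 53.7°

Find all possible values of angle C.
sin(C)/c = sin(B)/b  →  sin(C) = c·sin(B)/b = 7.6·sin(53.7°)/8.9 = 0.688208
C₁ = arcsin(0.688208) = 43.49°,  C₂ = 180° - C₁ = 136.51°
Check C₂: A = 180° - 53.7° - 136.51° = -10.21° ≤ 0, rejected
C = 43.49° (one solution)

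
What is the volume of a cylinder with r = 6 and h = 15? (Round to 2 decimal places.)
Volume = pi * r² * h
Volume = pi * 6² * 15
Volume = pi * 36 * 15
Volume = pi * 540
Volume = 1696.46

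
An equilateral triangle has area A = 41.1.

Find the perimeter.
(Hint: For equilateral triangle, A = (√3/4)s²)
A = (√3/4)s²  →  s² = 4A/√3 = 4·41.1/√3 = 94.9164
s = 9.7425
Perimeter = 3s = 29.23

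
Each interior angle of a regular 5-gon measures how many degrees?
Interior angle of a regular n-gon = (n-2)*180/n
Interior angle = (5-2)*180/5
Interior angle = 3*180/5
Interior angle = 540/5
Interior angle = 108 degrees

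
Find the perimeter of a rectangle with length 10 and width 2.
Perimeter = 2 * (length + width)
Perimeter = 2 * (10 + 2)
Perimeter = 2 * 12
Perimeter = 24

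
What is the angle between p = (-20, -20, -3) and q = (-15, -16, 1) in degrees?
p·q = 617, |p|² = 809, |q|² = 482
cos θ = 617/√389938 ≈ 0.9881
θ ≈ 8.859°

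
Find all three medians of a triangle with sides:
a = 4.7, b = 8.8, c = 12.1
Using m_x = ½√(2y² + 2z² - x²):
m_a = ½√(2·8.8² + 2·12.1² - 4.7²) = ½√425.61 = 10.32
m_b = ½√(2·4.7² + 2·12.1² - 8.8²) = ½√259.56 = 8.055
m_c = ½√(2·4.7² + 2·8.8² - 12.1²) = ½√52.65 = 3.628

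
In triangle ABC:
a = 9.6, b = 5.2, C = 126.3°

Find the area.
Using A = ½ab·sin(C):
A = ½·9.6·5.2·sin(126.3°) = ½·49.92·0.805928 = 20.12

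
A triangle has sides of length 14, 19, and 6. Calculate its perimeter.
Perimeter = sum of all sides
Perimeter = 14 + 19 + 6
Perimeter = 39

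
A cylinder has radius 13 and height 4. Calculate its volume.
Volume = pi * r² * h
Volume = pi * 13² * 4
Volume = pi * 169 * 4
Volume = pi * 676
Volume = 2123.72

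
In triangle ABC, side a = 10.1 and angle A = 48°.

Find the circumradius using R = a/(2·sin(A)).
R = a/(2·sin(A)) = 10.1/(2·sin(48°))
R = 10.1/(2·0.743145) = 10.1/1.486290 = 6.795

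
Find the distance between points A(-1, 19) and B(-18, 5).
Using the distance formula: d = sqrt((x₂-x₁)² + (y₂-y₁)²)
dx = (-18) - (-1) = -17
dy = 5 - 19 = -14
d = sqrt((-17)² + (-14)²) = sqrt(289 + 196) = sqrt(485) = 22.02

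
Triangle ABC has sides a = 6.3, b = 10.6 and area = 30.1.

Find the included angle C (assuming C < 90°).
Area = ½ab·sin(C)  →  sin(C) = 2·Area/(ab)
sin(C) = 2·30.1/(6.3·10.6) = 0.901468
C = arcsin(0.901468) = 64.35°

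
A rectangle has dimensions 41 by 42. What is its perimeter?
Perimeter = 2 * (length + width)
Perimeter = 2 * (41 + 42)
Perimeter = 2 * 83
Perimeter = 166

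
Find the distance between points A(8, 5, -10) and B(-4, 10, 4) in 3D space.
d = √[(-12)² + (5)² + (14)²] = √365 = 19.1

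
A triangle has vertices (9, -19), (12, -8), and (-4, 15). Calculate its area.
Using the coordinate formula: Area = (1/2)|x₁(y₂-y₃) + x₂(y₃-y₁) + x₃(y₁-y₂)|
Area = (1/2)|9((-8)-15) + 12(15-(-19)) + (-4)((-19)-(-8))|
Area = (1/2)|9*(-23) + 12*34 + (-4)*(-11)|
Area = (1/2)|(-207) + 408 + 44|
Area = (1/2)*245 = 122.50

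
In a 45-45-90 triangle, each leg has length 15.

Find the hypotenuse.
Hypotenuse = 15√2 = 21.21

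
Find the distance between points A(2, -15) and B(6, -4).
Using the distance formula: d = sqrt((x₂-x₁)² + (y₂-y₁)²)
dx = 6 - 2 = 4
dy = (-4) - (-15) = 11
d = sqrt(4² + 11²) = sqrt(16 + 121) = sqrt(137) = 11.70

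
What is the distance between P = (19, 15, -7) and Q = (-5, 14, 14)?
d = √[(-24)² + (-1)² + (21)²] = √1018 = 31.91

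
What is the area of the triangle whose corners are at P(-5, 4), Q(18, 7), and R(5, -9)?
Using the coordinate formula: Area = (1/2)|x₁(y₂-y₃) + x₂(y₃-y₁) + x₃(y₁-y₂)|
Area = (1/2)|(-5)(7-(-9)) + 18((-9)-4) + 5(4-7)|
Area = (1/2)|(-5)*16 + 18*(-13) + 5*(-3)|
Area = (1/2)|(-80) + (-234) + (-15)|
Area = (1/2)*329 = 164.50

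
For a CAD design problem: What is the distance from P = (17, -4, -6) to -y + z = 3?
d = |0(17) + (-1)(-4) + 1(-6) - (3)| / √(0² + (-1)² + 1²) = 5/√2 = 3.536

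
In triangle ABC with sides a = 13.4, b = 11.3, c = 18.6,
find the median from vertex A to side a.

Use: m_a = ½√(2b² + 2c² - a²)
m_a = ½√(2·11.3² + 2·18.6² - 13.4²)
m_a = ½√(255.38 + 691.92 - 179.56) = ½√767.74 = 13.85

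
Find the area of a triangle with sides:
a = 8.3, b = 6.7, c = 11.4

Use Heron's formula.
s = (a+b+c)/2 = (8.3+6.7+11.4)/2 = 13.2
A = √(s(s-a)(s-b)(s-c)) = √(13.2·4.9·6.5·1.8)
A = √756.756 = 27.51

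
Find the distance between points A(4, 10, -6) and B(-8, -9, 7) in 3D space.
d = √[(-12)² + (-19)² + (13)²] = √674 = 25.96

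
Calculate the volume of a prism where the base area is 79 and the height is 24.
Volume = base area * height
Volume = 79 * 24
Volume = 1896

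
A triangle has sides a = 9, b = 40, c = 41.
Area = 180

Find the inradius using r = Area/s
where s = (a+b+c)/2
s = (9+40+41)/2 = 45
r = Area/s = 180/45 = 4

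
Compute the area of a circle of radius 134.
Area = pi * r²
Area = pi * 134²
Area = pi * 17956
Area = 56410.44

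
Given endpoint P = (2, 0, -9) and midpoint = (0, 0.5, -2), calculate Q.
Q = (2×0 - 2, 2×0.5 - 0, 2×(-2) - (-9)) = (-2, 1, 5)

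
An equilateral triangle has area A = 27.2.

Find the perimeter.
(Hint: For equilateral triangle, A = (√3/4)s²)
A = (√3/4)s²  →  s² = 4A/√3 = 4·27.2/√3 = 62.8157
s = 7.92564
Perimeter = 3s = 23.78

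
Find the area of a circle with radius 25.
Area = pi * r²
Area = pi * 25²
Area = pi * 625
Area = 1963.50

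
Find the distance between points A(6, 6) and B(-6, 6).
Using the distance formula: d = sqrt((x₂-x₁)² + (y₂-y₁)²)
dx = (-6) - 6 = -12
dy = 6 - 6 = 0
d = sqrt((-12)² + 0²) = sqrt(144 + 0) = sqrt(144) = 12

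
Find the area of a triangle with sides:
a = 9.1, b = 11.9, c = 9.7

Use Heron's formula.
s = (a+b+c)/2 = (9.1+11.9+9.7)/2 = 15.35
A = √(s(s-a)(s-b)(s-c)) = √(15.35·6.25·3.45·5.65)
A = √1870.06 = 43.24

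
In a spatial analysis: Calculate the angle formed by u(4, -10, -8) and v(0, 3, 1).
u·v = -38, |u|² = 180, |v|² = 10
cos θ = -38/√1800 ≈ -0.8957
θ ≈ 153.6°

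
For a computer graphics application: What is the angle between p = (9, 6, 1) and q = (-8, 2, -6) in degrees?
p·q = -66, |p|² = 118, |q|² = 104
cos θ = -66/√12272 ≈ -0.5958
θ ≈ 126.6°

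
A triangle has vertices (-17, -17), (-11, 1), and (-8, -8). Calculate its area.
Using the coordinate formula: Area = (1/2)|x₁(y₂-y₃) + x₂(y₃-y₁) + x₃(y₁-y₂)|
Area = (1/2)|(-17)(1-(-8)) + (-11)((-8)-(-17)) + (-8)((-17)-1)|
Area = (1/2)|(-17)*9 + (-11)*9 + (-8)*(-18)|
Area = (1/2)|(-153) + (-99) + 144|
Area = (1/2)*108 = 54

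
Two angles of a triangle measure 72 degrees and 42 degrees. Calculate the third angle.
Sum of angles in a triangle = 180 degrees
Third angle = 180 - 72 - 42
Third angle = 66 degrees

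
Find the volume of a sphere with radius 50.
Volume = (4/3) * pi * r³
Volume = (4/3) * pi * 50³
Volume = (4/3) * pi * 125000
Volume = 523598.78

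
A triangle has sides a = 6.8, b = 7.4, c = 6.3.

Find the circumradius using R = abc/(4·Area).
s = (a+b+c)/2 = 10.25
Area = √(s(s-a)(s-b)(s-c)) = √(10.25·3.45·2.85·3.95) = 19.9523
R = abc/(4·Area) = (6.8·7.4·6.3)/(4·19.9523) = 317.016/79.8092 = 3.972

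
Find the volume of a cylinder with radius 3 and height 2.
Volume = pi * r² * h
Volume = pi * 3² * 2
Volume = pi * 9 * 2
Volume = pi * 18
Volume = 56.55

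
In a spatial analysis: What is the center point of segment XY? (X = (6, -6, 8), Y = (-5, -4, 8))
Midpoint = ((6-5)/2, (-6-4)/2, (8+8)/2) = (0.5, -5, 8)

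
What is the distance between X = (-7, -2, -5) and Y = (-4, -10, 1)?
d = √[(3)² + (-8)² + (6)²] = √109 = 10.44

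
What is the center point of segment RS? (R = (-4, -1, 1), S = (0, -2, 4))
Midpoint = ((-4+0)/2, (-1-2)/2, (1+4)/2) = (-2, -1.5, 2.5)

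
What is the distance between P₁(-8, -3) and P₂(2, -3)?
Using the distance formula: d = sqrt((x₂-x₁)² + (y₂-y₁)²)
dx = 2 - (-8) = 10
dy = (-3) - (-3) = 0
d = sqrt(10² + 0²) = sqrt(100 + 0) = sqrt(100) = 10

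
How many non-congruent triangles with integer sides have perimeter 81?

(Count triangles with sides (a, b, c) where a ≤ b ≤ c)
With a ≤ b ≤ c and a + b + c = 81, the triangle inequality a + b > c gives c < 81/2, so c ≤ 40.
Iterate a from 1 to ⌊p/3⌋ = 27; for each a, b ranges from a to ⌊(p−a)/2⌋ with c = p − a − b, keeping only c ≥ b.
Triples: (1, 40, 40), (2, 39, 40), (3, 38, 40), …
Count = 147 triangles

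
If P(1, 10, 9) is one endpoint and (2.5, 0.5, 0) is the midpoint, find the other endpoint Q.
Q = (2×2.5 - 1, 2×0.5 - 10, 2×0 - 9) = (4, -9, -9)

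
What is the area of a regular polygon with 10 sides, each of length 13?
For a regular 10-gon with side length s = 13:
Apothem a = s / (2*tan(pi/10)) = 13 / (2*tan(pi/10)) ≈ 20.0049
Perimeter P = 10 * 13 = 130
Area = (1/2) * P * a = (1/2) * 130 * 20.0049 = 1300.32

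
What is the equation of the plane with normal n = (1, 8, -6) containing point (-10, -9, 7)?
d = n·P = (1)(-10) + (8)(-9) + (-6)(7) = -124
Plane: x + 8y - 6z = -124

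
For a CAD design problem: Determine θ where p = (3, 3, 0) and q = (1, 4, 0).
p·q = 15, |p|² = 18, |q|² = 17
cos θ = 15/√306 ≈ 0.8575
θ ≈ 30.96°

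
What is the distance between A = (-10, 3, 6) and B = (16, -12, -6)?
d = √[(26)² + (-15)² + (-12)²] = √1045 = 32.33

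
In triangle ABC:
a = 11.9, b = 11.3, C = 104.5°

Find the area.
Using A = ½ab·sin(C):
A = ½·11.9·11.3·sin(104.5°) = ½·134.47·0.968148 = 65.09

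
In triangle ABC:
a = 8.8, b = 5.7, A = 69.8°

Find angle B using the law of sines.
sin(B)/b = sin(A)/a
sin(B) = b·sin(A)/a = 5.7·sin(69.8°)/8.8 = 0.607888
B = arcsin(0.607888) = 37.44°  (b ≤ a, so B ≤ A and the acute solution is unique)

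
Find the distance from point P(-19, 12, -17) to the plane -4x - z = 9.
d = |(-4)(-19) + 0(12) + (-1)(-17) - (9)| / √((-4)² + 0² + (-1)²) = 84/√17 = 20.37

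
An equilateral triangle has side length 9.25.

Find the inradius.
For an equilateral triangle, r = s/(2√3) where s is the side.
r = 9.25/(2√3) = 9.25/3.464102 = 2.67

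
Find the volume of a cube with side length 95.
Volume = s³
Volume = 95³
Volume = 857375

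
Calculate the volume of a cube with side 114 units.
Volume = s³
Volume = 114³
Volume = 1481544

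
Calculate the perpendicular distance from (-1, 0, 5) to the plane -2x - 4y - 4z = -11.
d = |(-2)(-1) + (-4)(0) + (-4)(5) - (-11)| / √((-2)² + (-4)² + (-4)²) = 7/√36 = 1.167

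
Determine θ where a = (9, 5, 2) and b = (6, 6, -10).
a·b = 64, |a|² = 110, |b|² = 172
cos θ = 64/√18920 ≈ 0.4653
θ ≈ 62.27°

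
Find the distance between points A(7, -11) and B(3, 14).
Using the distance formula: d = sqrt((x₂-x₁)² + (y₂-y₁)²)
dx = 3 - 7 = -4
dy = 14 - (-11) = 25
d = sqrt((-4)² + 25²) = sqrt(16 + 625) = sqrt(641) = 25.32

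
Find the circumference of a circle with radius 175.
Circumference = 2 * pi * r
Circumference = 2 * pi * 175
Circumference = 1099.56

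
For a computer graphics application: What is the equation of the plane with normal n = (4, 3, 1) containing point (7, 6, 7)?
d = n·P = (4)(7) + (3)(6) + (1)(7) = 53
Plane: 4x + 3y + z = 53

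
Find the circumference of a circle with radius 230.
Circumference = 2 * pi * r
Circumference = 2 * pi * 230
Circumference = 1445.13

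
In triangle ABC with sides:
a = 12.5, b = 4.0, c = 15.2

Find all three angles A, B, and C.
By the law of cosines:
cos(A) = (b² + c² - a²)/(2bc) = 0.746628  →  A = 41.7°
cos(B) = (a² + c² - b²)/(2ac) = 0.977079  →  B = 12.29°
cos(C) = (a² + b² - c²)/(2ab) = -0.587900  →  C = 126°
Check: A + B + C = 180.0° ✓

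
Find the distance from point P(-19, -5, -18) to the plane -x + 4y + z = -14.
d = |(-1)(-19) + 4(-5) + 1(-18) - (-14)| / √((-1)² + 4² + 1²) = 5/√18 = 1.179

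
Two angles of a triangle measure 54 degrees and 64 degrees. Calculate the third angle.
Sum of angles in a triangle = 180 degrees
Third angle = 180 - 54 - 64
Third angle = 62 degrees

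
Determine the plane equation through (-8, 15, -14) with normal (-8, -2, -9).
d = n·P = (-8)(-8) + (-2)(15) + (-9)(-14) = 160
Plane: -8x - 2y - 9z = 160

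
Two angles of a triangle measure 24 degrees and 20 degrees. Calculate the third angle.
Sum of angles in a triangle = 180 degrees
Third angle = 180 - 24 - 20
Third angle = 136 degrees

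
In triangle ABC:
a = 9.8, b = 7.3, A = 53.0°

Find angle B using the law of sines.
sin(B)/b = sin(A)/a
sin(B) = b·sin(A)/a = 7.3·sin(53.0°)/9.8 = 0.594902
B = arcsin(0.594902) = 36.51°  (b ≤ a, so B ≤ A and the acute solution is unique)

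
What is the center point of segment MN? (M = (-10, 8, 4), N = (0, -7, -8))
Midpoint = ((-10+0)/2, (8-7)/2, (4-8)/2) = (-5, 0.5, -2)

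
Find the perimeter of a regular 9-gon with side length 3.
Perimeter = number of sides * side length
Perimeter = 9 * 3
Perimeter = 27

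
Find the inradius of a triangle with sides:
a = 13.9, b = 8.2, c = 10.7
s = (a+b+c)/2 = (13.9+8.2+10.7)/2 = 16.4
Area = √(s(s-a)(s-b)(s-c)) = √(16.4·2.5·8.2·5.7) = 43.776
r = Area/s = 43.776/16.4 = 2.669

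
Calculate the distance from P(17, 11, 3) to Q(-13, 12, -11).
d = √[(-30)² + (1)² + (-14)²] = √1097 = 33.12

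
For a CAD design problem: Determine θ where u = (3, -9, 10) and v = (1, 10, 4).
u·v = -47, |u|² = 190, |v|² = 117
cos θ = -47/√22230 ≈ -0.3152
θ ≈ 108.4°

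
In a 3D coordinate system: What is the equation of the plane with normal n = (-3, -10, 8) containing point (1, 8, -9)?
d = n·P = (-3)(1) + (-10)(8) + (8)(-9) = -155
Plane: -3x - 10y + 8z = -155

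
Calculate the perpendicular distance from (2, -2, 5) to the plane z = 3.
d = |0(2) + 0(-2) + 1(5) - (3)| / √(0² + 0² + 1²) = 2/√1 = 2.0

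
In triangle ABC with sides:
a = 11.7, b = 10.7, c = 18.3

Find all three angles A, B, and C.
By the law of cosines:
cos(A) = (b² + c² - a²)/(2bc) = 0.797942  →  A = 37.07°
cos(B) = (a² + c² - b²)/(2ac) = 0.834361  →  B = 33.45°
cos(C) = (a² + b² - c²)/(2ab) = -0.333533  →  C = 109.5°
Check: A + B + C = 180.0° ✓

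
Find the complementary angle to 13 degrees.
Complementary angles sum to 90 degrees.
Other angle = 90 - 13
Other angle = 77 degrees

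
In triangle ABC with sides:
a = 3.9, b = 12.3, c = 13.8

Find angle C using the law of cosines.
cos(C) = (a² + b² - c²)/(2ab)
cos(C) = (3.9² + 12.3² - 13.8²)/(2·3.9·12.3) = -23.94/95.94 = -0.249531
C = arccos(-0.249531) = 104.4°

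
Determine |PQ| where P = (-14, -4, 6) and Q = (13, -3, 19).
d = √[(27)² + (1)² + (13)²] = √899 = 29.98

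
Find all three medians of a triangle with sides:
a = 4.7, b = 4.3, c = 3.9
Using m_x = ½√(2y² + 2z² - x²):
m_a = ½√(2·4.3² + 2·3.9² - 4.7²) = ½√45.31 = 3.366
m_b = ½√(2·4.7² + 2·3.9² - 4.3²) = ½√56.11 = 3.745
m_c = ½√(2·4.7² + 2·4.3² - 3.9²) = ½√65.95 = 4.06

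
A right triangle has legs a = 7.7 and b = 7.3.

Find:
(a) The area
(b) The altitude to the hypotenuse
(a) Area = ½ab = ½·7.7·7.3 = 28.105
(b) Hypotenuse c = √(7.7² + 7.3²) = √112.58 = 10.6104
    Area = ½·c·h_c  →  h_c = 2·Area/c = 2·28.105/10.6104 = 5.298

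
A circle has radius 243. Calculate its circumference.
Circumference = 2 * pi * r
Circumference = 2 * pi * 243
Circumference = 1526.81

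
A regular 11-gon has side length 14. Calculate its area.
For a regular 11-gon with side length s = 14:
Apothem a = s / (2*tan(pi/11)) = 14 / (2*tan(pi/11)) ≈ 23.83981
Perimeter P = 11 * 14 = 154
Area = (1/2) * P * a = (1/2) * 154 * 23.83981 = 1835.67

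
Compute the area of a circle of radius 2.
Area = pi * r²
Area = pi * 2²
Area = pi * 4
Area = 12.57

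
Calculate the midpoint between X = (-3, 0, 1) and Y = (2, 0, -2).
Midpoint = ((-3+2)/2, (0+0)/2, (1-2)/2) = (-0.5, 0, -0.5)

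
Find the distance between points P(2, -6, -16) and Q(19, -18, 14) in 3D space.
d = √[(17)² + (-12)² + (30)²] = √1333 = 36.51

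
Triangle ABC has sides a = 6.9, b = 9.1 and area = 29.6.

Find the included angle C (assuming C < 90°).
Area = ½ab·sin(C)  →  sin(C) = 2·Area/(ab)
sin(C) = 2·29.6/(6.9·9.1) = 0.942825
C = arcsin(0.942825) = 70.53°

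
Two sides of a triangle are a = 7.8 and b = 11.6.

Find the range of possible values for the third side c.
By the triangle inequality: |a - b| < c < a + b
|7.8 - 11.6| < c < 7.8 + 11.6
3.8 < c < 19.4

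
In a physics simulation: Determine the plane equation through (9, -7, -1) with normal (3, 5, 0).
d = n·P = (3)(9) + (5)(-7) + (0)(-1) = -8
Plane: 3x + 5y = -8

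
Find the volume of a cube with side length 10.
Volume = s³
Volume = 10³
Volume = 1000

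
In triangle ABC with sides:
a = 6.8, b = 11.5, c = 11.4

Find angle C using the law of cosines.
cos(C) = (a² + b² - c²)/(2ab)
cos(C) = (6.8² + 11.5² - 11.4²)/(2·6.8·11.5) = 48.53/156.4 = 0.310294
C = arccos(0.310294) = 71.92°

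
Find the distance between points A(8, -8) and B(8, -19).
Using the distance formula: d = sqrt((x₂-x₁)² + (y₂-y₁)²)
dx = 8 - 8 = 0
dy = (-19) - (-8) = -11
d = sqrt(0² + (-11)²) = sqrt(0 + 121) = sqrt(121) = 11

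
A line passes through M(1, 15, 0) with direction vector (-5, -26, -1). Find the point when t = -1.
P(-1) = (1 + (-5)(-1), 15 + (-26)(-1), 0 + (-1)(-1)) = (6, 41, 1)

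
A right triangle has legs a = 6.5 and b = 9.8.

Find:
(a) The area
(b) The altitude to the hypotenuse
(a) Area = ½ab = ½·6.5·9.8 = 31.85
(b) Hypotenuse c = √(6.5² + 9.8²) = √138.29 = 11.7597
    Area = ½·c·h_c  →  h_c = 2·Area/c = 2·31.85/11.7597 = 5.417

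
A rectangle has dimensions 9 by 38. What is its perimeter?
Perimeter = 2 * (length + width)
Perimeter = 2 * (9 + 38)
Perimeter = 2 * 47
Perimeter = 94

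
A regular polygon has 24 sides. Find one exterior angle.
Exterior angle of a regular n-gon = 360/n
Exterior angle = 360/24
Exterior angle = 15 degrees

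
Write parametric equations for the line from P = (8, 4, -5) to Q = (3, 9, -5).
Direction vector d = Q - P = (-5, 5, 0)
x = 8 - 5t, y = 4 + 5t, z = -5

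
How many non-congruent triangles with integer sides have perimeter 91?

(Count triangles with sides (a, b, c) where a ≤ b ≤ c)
With a ≤ b ≤ c and a + b + c = 91, the triangle inequality a + b > c gives c < 91/2, so c ≤ 45.
Iterate a from 1 to ⌊p/3⌋ = 30; for each a, b ranges from a to ⌊(p−a)/2⌋ with c = p − a − b, keeping only c ≥ b.
Triples: (1, 45, 45), (2, 44, 45), (3, 43, 45), …
Count = 184 triangles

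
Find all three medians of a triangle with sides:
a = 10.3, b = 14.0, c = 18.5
Using m_x = ½√(2y² + 2z² - x²):
m_a = ½√(2·14.0² + 2·18.5² - 10.3²) = ½√970.41 = 15.58
m_b = ½√(2·10.3² + 2·18.5² - 14.0²) = ½√700.68 = 13.24
m_c = ½√(2·10.3² + 2·14.0² - 18.5²) = ½√261.93 = 8.092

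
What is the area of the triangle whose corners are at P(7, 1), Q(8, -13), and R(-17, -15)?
Using the coordinate formula: Area = (1/2)|x₁(y₂-y₃) + x₂(y₃-y₁) + x₃(y₁-y₂)|
Area = (1/2)|7((-13)-(-15)) + 8((-15)-1) + (-17)(1-(-13))|
Area = (1/2)|7*2 + 8*(-16) + (-17)*14|
Area = (1/2)|14 + (-128) + (-238)|
Area = (1/2)*352 = 176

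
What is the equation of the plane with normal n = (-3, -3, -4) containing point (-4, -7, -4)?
d = n·P = (-3)(-4) + (-3)(-7) + (-4)(-4) = 49
Plane: -3x - 3y - 4z = 49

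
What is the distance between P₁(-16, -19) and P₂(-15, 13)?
Using the distance formula: d = sqrt((x₂-x₁)² + (y₂-y₁)²)
dx = (-15) - (-16) = 1
dy = 13 - (-19) = 32
d = sqrt(1² + 32²) = sqrt(1 + 1024) = sqrt(1025) = 32.02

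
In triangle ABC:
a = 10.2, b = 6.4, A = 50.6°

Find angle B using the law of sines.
sin(B)/b = sin(A)/a
sin(B) = b·sin(A)/a = 6.4·sin(50.6°)/10.2 = 0.484852
B = arcsin(0.484852) = 29°  (b ≤ a, so B ≤ A and the acute solution is unique)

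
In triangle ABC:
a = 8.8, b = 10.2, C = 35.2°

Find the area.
Using A = ½ab·sin(C):
A = ½·8.8·10.2·sin(35.2°) = ½·89.76·0.576432 = 25.87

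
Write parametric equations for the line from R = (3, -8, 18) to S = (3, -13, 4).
Direction vector d = S - R = (0, -5, -14)
x = 3, y = -8 - 5t, z = 18 - 14t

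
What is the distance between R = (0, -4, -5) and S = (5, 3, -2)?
d = √[(5)² + (7)² + (3)²] = √83 = 9.11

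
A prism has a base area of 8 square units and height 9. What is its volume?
Volume = base area * height
Volume = 8 * 9
Volume = 72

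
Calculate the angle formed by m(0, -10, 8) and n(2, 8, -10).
m·n = -160, |m|² = 164, |n|² = 168
cos θ = -160/√27552 ≈ -0.9639
θ ≈ 164.6°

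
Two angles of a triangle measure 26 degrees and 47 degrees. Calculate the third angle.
Sum of angles in a triangle = 180 degrees
Third angle = 180 - 26 - 47
Third angle = 107 degrees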